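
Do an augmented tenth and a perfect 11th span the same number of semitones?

Both span 17 semitones: an augmented tenth and a perfect eleventh are the same chromatic distance.

Yes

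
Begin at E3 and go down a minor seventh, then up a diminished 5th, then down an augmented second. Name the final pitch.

Bbb2

A minor seventh down from E3 is F#2.
F#2 up a diminished fifth → C3 (6 semitones).
C3 down an augmented second → Bbb2 (3 semitones).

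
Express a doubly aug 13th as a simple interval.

Take out an octave (7 from the number): 13 − 7 = 6.
Quality carries through unchanged, so the simple form is a doubly augmented sixth.

doubly augmented sixth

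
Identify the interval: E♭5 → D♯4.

diminished 9th

Descending from Eb5 to D#4 is the same interval as ascending D#4 to Eb5.
D to E spans two letter names (D-E), plus an octave, so the interval is some kind of ninth.
The major ninth is 14 semitones; here we have 12, two semitones narrower: diminished.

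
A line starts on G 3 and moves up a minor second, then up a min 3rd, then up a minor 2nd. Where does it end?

D double-flat 4

Up a minor second from G3: Ab3 (1 semitone up).
Ab3 up a minor third → Cb4 (3 semitones).
A minor second up from Cb4 is Dbb4.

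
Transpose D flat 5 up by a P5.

Five letter names up from D: A.
A perfect fifth is 7 semitones; 7 semitones up from Db5 gives Ab5.

A flat 5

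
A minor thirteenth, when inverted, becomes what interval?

major 3rd

First reduce the compound minor thirteenth to its simple form, a minor sixth.
Interval numbers invert to sum to nine: 6 + 3 = 9, so a sixth inverts to a third.
The quality also flips — minor becomes major — giving a major third.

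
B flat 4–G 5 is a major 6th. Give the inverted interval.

Inverted interval numbers add to nine, so a sixth pairs with a third (6 + 3 = 9).
Quality inverts too: major becomes minor. That makes the inversion a minor third.

m3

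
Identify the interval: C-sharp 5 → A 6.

minor thirteenth

C to A spans six letter names (C-D-E-F-G-A), plus an octave: a thirteenth.
A major thirteenth would be 21 semitones, but C#5 to A6 is 20 — one semitone narrower, making it a minor thirteenth.
(Equivalently, a compound minor sixth: a minor sixth plus an octave.)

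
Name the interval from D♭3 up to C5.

D to C spans seven letter names (D-E-F-G-A-B-C), plus an octave — that makes it a fourteenth of some quality.
The major fourteenth spans 23 semitones, and Db3 to C5 is exactly 23 semitones — so this is a major fourteenth.
(Equivalently, a compound major seventh: a major seventh plus an octave.)

major fourteenth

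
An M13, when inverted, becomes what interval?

m3

First reduce the compound major thirteenth to its simple form, a major sixth.
Inverted interval numbers add to nine, so a sixth pairs with a third (6 + 3 = 9).
And major becomes minor under inversion, so we get a minor third.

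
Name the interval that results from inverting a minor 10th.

M6

First reduce the compound minor tenth to its simple form, a minor third.
Inverted interval numbers add to nine, so a third pairs with a sixth (3 + 6 = 9).
Quality inverts too: minor becomes major. That makes the inversion a major sixth.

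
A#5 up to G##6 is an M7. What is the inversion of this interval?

minor 2nd

Inverted interval numbers add to nine, so a seventh pairs with a second (7 + 2 = 9).
And major becomes minor under inversion, so we get a minor second.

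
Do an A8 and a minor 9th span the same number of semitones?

An augmented octave spans 13 semitones, and a minor ninth also spans 13 semitones — they're enharmonic.

Yes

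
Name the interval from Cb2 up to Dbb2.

C to D spans two letter names (C-D), so the interval is some kind of second.
A major second would be 2 semitones, but Cb2 to Dbb2 is 1 — one semitone narrower, making it a minor second.

m2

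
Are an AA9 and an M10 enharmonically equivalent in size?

Yes

A doubly augmented ninth = 16 semitones = a major tenth; enharmonically equal.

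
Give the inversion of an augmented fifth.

The rule of nine gives the new number: 9 − 5 = 4, so a fifth becomes a fourth.
And augmented becomes diminished under inversion, so we get a diminished fourth.

diminished 4th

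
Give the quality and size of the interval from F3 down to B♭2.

Descending from F3 to Bb2 is the same interval as ascending Bb2 to F3.
B to F spans five letter names (B-C-D-E-F): a fifth.
Bb2 to F3 is 7 semitones, matching the perfect fifth exactly, so the quality is perfect.

perfect 5th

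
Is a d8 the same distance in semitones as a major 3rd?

No

A diminished octave is 11 semitones but a major third is 4 semitones — different sizes.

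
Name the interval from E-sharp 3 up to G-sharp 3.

E to G spans three letter names (E-F-G): a third.
At 3 semitones, E#3→G#3 falls one short of a major third: minor.

minor 3rd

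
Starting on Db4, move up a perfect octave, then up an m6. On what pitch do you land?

Bbb5

A perfect octave up from Db4 is Db5.
Db5 up a minor sixth → Bbb5 (8 semitones).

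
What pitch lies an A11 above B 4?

E sharp 6

Counting four letter names plus an octave up from B lands on E.
An augmented eleventh spans 18 semitones, so from B4 the target pitch is E#6.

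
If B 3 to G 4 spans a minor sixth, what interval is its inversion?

Inverted interval numbers add to nine, so a sixth pairs with a third (6 + 3 = 9).
Quality inverts too: minor becomes major. That makes the inversion a major third.

major 3rd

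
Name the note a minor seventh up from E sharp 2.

D sharp 3

The seventh takes the letter from E up to D.
A minor seventh is 10 semitones; 10 semitones up from E#2 gives D#3.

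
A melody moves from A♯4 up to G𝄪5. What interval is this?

major seventh

A to G spans seven letter names (A-B-C-D-E-F-G): a seventh.
The major seventh spans 11 semitones, and A#4 to G##5 is exactly 11 semitones — so this is a major seventh.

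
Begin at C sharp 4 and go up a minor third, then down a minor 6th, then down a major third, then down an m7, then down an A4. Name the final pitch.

A minor third up from C#4 is E4.
E4 down a minor sixth → G#3 (8 semitones).
Down a major third from G#3: E3 (4 semitones down).
A minor seventh down from E3 is F#2.
F#2 down an augmented fourth → C2 (6 semitones).

C 2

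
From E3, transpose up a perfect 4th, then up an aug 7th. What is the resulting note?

A perfect fourth up from E3 is A3.
Up an augmented seventh from A3: G##4 (12 semitones up).

G##4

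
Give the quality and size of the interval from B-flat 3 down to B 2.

d8

Descending from Bb3 to B2 is the same interval as ascending B2 to Bb3.
B to B is the same letter name, plus an octave, so the interval is some kind of octave.
A perfect octave would be 12 semitones; B2 to Bb3 is 11, one semitone narrower, so the interval is diminished.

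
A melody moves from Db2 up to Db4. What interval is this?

D to D is the same letter name, plus 2 octaves, so the interval is some kind of fifteenth.
Counting semitones, Db2→Db4 is 24, which is the perfect fifteenth.
(Equivalently, a compound perfect octave: a perfect octave plus an octave.)

perfect 15th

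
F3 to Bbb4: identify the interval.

F to B spans four letter names (F-G-A-B), plus an octave: an eleventh.
The perfect eleventh is 17 semitones; here we have 16, one semitone narrower: diminished.
(Equivalently, a compound diminished fourth: a diminished fourth plus an octave.)

d11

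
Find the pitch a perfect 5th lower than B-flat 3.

E-flat 3

Counting five letter names down from B lands on E.
A perfect fifth spans 7 semitones, so from Bb3 the target pitch is Eb3.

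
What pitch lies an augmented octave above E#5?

E##6

The letter stays E (same as the start), shifted an octave up.
Moving 13 semitones up from E#5 (the size of an augmented octave) reaches E##6.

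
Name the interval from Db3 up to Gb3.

D to G spans four letter names (D-E-F-G) — that makes it a fourth of some quality.
Counting semitones, Db3→Gb3 is 5, which is the perfect fourth.

perfect fourth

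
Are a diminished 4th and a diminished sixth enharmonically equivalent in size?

No

A diminished fourth spans 4 semitones; a diminished sixth spans 7 semitones. They differ by 3.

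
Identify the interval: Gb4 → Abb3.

major 7th

Descending from Gb4 to Abb3 is the same interval as ascending Abb3 to Gb4.
A to G spans seven letter names (A-B-C-D-E-F-G) — that makes it a seventh of some quality.
Counting semitones, Abb3→Gb4 is 11, which is the major seventh.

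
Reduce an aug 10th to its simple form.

augmented third

Subtracting seven from the interval number removes an octave: 10 − 7 = 3.
That makes an augmented tenth a compound augmented third — an octave plus an augmented third.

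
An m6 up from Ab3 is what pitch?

Counting six letter names up from A lands on F.
A minor sixth is 8 semitones; 8 semitones up from Ab3 gives Fb4.

Fb4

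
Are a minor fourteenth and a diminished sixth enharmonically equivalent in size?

22 semitones (minor fourteenth) vs 7 semitones (diminished sixth): not equal.

No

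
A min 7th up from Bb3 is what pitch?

Ab4

Counting seven letter names up from B lands on A.
A minor seventh spans 10 semitones, so from Bb3 the target pitch is Ab4.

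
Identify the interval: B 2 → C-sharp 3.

M2

B to C spans two letter names (B-C), so the interval is some kind of second.
B2 to C#3 is 2 semitones, matching the major second exactly, so the quality is major.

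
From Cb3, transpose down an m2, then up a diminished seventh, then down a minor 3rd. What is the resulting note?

Down a minor second from Cb3: Bb2 (1 semitone down).
A diminished seventh up from Bb2 is Abb3.
A minor third down from Abb3 is Fb3.

Fb3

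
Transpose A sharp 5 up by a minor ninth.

The ninth's letter: A up two letter names plus an octave → B.
A minor ninth is 13 semitones; 13 semitones up from A#5 gives B6.

B 6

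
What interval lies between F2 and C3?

F to C spans five letter names (F-G-A-B-C) — that makes it a fifth of some quality.
F2 to C3 is 7 semitones, matching the perfect fifth exactly, so the quality is perfect.

perfect fifth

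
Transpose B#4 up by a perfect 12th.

F##6

Five letters up from B (plus an octave) reaches F.
A perfect twelfth spans 19 semitones, so from B#4 the target pitch is F##6.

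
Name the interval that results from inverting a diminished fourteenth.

augmented 2nd

First reduce the compound diminished fourteenth to its simple form, a diminished seventh.
The rule of nine gives the new number: 9 − 7 = 2, so a seventh becomes a second.
Quality inverts too: diminished becomes augmented. That makes the inversion an augmented second.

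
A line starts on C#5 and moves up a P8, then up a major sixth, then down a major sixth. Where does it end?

A perfect octave up from C#5 is C#6.
C#6 up a major sixth → A#6 (9 semitones).
Down a major sixth from A#6: C#6 (9 semitones down).

C#6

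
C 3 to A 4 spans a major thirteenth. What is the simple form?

Each octave removed subtracts seven from the number: 13 − 7 = 6.
Quality carries through unchanged, so the simple form is a major sixth.

M6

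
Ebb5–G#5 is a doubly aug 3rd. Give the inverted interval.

dd6

The rule of nine gives the new number: 9 − 3 = 6, so a third becomes a sixth.
And doubly augmented becomes doubly diminished under inversion, so we get a doubly diminished sixth.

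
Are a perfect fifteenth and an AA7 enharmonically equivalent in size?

A perfect fifteenth is 24 semitones but a doubly augmented seventh is 13 semitones — different sizes.

No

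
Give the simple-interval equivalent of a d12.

Subtracting seven from the interval number removes an octave: 12 − 7 = 5.
So a diminished twelfth is an octave plus a diminished fifth. The quality is unchanged.

diminished fifth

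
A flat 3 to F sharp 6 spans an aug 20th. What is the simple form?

Each octave removed subtracts seven from the number: 20 − 14 = 6.
So an augmented twentieth is 2 octaves plus an augmented sixth. The quality is unchanged.

A6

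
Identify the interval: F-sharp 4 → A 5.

m10

F to A spans three letter names (F-G-A), plus an octave, so the interval is some kind of tenth.
A major tenth would be 16 semitones, but F#4 to A5 is 15 — one semitone narrower, making it a minor tenth.
(Equivalently, a compound minor third: a minor third plus an octave.)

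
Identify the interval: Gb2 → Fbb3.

G to F spans seven letter names (G-A-B-C-D-E-F): a seventh.
A major seventh would be 11 semitones; Gb2 to Fbb3 is 9, two semitones narrower, so the interval is diminished.

diminished seventh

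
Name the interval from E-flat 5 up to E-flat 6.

perfect octave

E to E is the same letter name, plus an octave, so the interval is some kind of octave.
Eb5 to Eb6 is 12 semitones, matching the perfect octave exactly, so the quality is perfect.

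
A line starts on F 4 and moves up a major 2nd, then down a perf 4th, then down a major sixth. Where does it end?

F 3

A major second up from F4 is G4.
Down a perfect fourth from G4: D4 (5 semitones down).
Down a major sixth from D4: F3 (9 semitones down).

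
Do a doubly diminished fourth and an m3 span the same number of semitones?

Yes

Both span 3 semitones: a doubly diminished fourth and a minor third are the same chromatic distance.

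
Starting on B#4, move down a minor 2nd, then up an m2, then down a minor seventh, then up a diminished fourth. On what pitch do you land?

Down a minor second from B#4: A##4 (1 semitone down).
Up a minor second from A##4: B#4 (1 semitone up).
A minor seventh down from B#4 is C##4.
A diminished fourth up from C##4 is F#4.

F#4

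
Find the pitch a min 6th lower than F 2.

A 1

Six letter names down from F: A.
Moving 8 semitones down from F2 (the size of a minor sixth) reaches A1.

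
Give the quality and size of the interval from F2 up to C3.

F to C spans five letter names (F-G-A-B-C): a fifth.
F2 to C3 is 7 semitones, matching the perfect fifth exactly, so the quality is perfect.

perfect 5th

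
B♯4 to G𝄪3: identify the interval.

Descending from B#4 to G##3 is the same interval as ascending G##3 to B#4.
G to B spans three letter names (G-A-B), plus an octave — that makes it a tenth of some quality.
A major tenth would be 16 semitones, but G##3 to B#4 is 15 — one semitone narrower, making it a minor tenth.
(Equivalently, a compound minor third: a minor third plus an octave.)

minor tenth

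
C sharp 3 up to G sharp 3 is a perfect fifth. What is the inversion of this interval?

P4

The rule of nine gives the new number: 9 − 5 = 4, so a fifth becomes a fourth.
Quality inverts too: perfect stays perfect. That makes the inversion a perfect fourth.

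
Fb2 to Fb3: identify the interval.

P8

F to F is the same letter name, plus an octave: an octave.
Fb2 to Fb3 is 12 semitones, matching the perfect octave exactly, so the quality is perfect.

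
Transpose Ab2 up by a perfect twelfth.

Five letters up from A (plus an octave) reaches E.
A perfect twelfth spans 19 semitones, so from Ab2 the target pitch is Eb4.

Eb4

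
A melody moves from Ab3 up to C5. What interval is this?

major tenth

A to C spans three letter names (A-B-C), plus an octave — that makes it a tenth of some quality.
The major tenth spans 16 semitones, and Ab3 to C5 is exactly 16 semitones — so this is a major tenth.
(Equivalently, a compound major third: a major third plus an octave.)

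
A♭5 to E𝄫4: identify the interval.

augmented eleventh

Descending from Ab5 to Ebb4 is the same interval as ascending Ebb4 to Ab5.
E to A spans four letter names (E-F-G-A), plus an octave: an eleventh.
The perfect eleventh is 17 semitones; here we have 18, one semitone wider: augmented.
(Equivalently, a compound augmented fourth: an augmented fourth plus an octave.)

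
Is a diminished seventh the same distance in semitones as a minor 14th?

9 semitones (diminished seventh) vs 22 semitones (minor fourteenth): not equal.

No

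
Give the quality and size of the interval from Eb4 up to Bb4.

P5

E to B spans five letter names (E-F-G-A-B), so the interval is some kind of fifth.
The perfect fifth spans 7 semitones, and Eb4 to Bb4 is exactly 7 semitones — so this is a perfect fifth.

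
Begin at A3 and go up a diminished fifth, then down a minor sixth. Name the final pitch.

Up a diminished fifth from A3: Eb4 (6 semitones up).
A minor sixth down from Eb4 is G3.

G3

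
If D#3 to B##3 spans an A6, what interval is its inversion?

The rule of nine gives the new number: 9 − 6 = 3, so a sixth becomes a third.
Quality inverts too: augmented becomes diminished. That makes the inversion a diminished third.

diminished 3rd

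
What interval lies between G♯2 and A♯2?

major second

G to A spans two letter names (G-A), so the interval is some kind of second.
Counting semitones, G#2→A#2 is 2, which is the major second.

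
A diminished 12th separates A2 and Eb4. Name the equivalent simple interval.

Subtracting seven from the interval number removes an octave: 12 − 7 = 5.
Quality carries through unchanged, so the simple form is a diminished fifth.

d5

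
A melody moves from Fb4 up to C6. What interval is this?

F to C spans five letter names (F-G-A-B-C), plus an octave, so the interval is some kind of twelfth.
Fb4 to C6 spans 20 semitones — one semitone wider than the perfect twelfth (19) — giving an augmented twelfth.
(Equivalently, a compound augmented fifth: an augmented fifth plus an octave.)

augmented twelfth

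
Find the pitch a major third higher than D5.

F#5

Counting three letter names up from D lands on F.
A major third is 4 semitones; 4 semitones up from D5 gives F#5.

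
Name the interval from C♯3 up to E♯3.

major 3rd

C to E spans three letter names (C-D-E): a third.
The major third spans 4 semitones, and C#3 to E#3 is exactly 4 semitones — so this is a major third.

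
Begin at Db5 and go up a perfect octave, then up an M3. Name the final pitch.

Up a perfect octave from Db5: Db6 (12 semitones up).
A major third up from Db6 is F6.

F6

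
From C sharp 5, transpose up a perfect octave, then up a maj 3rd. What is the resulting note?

E sharp 6

Up a perfect octave from C#5: C#6 (12 semitones up).
C#6 up a major third → E#6 (4 semitones).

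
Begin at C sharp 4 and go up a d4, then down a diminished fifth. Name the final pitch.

B 3

Up a diminished fourth from C#4: F4 (4 semitones up).
Down a diminished fifth from F4: B3 (6 semitones down).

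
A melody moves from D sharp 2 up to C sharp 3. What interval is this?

D to C spans seven letter names (D-E-F-G-A-B-C), so the interval is some kind of seventh.
D#2 to C#3 is 10 semitones, a half step short of the major seventh (11), so this is minor.

minor 7th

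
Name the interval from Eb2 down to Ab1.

Descending from Eb2 to Ab1 is the same interval as ascending Ab1 to Eb2.
A to E spans five letter names (A-B-C-D-E) — that makes it a fifth of some quality.
Ab1 to Eb2 is 7 semitones, matching the perfect fifth exactly, so the quality is perfect.

perfect fifth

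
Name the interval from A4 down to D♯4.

diminished fifth

Descending from A4 to D#4 is the same interval as ascending D#4 to A4.
D to A spans five letter names (D-E-F-G-A) — that makes it a fifth of some quality.
A perfect fifth would be 7 semitones; D#4 to A4 is 6, one semitone narrower, so the interval is diminished.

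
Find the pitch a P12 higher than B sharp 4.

Five letters up from B (plus an octave) reaches F.
Moving 19 semitones up from B#4 (the size of a perfect twelfth) reaches F##6.

F double-sharp 6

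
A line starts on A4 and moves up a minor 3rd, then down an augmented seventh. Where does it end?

A4 up a minor third → C5 (3 semitones).
Down an augmented seventh from C5: Dbb4 (12 semitones down).

Dbb4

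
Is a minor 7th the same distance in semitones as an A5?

A minor seventh spans 10 semitones; an augmented fifth spans 8 semitones. They differ by 2.

No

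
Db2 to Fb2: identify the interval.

D to F spans three letter names (D-E-F) — that makes it a third of some quality.
Db2 to Fb2 is 3 semitones, a half step short of the major third (4), so this is minor.

minor third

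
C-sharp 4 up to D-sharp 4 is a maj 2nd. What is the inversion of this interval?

minor seventh

Inverted interval numbers add to nine, so a second pairs with a seventh (2 + 7 = 9).
Quality inverts too: major becomes minor. That makes the inversion a minor seventh.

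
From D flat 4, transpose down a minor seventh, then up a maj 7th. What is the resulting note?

Db4 down a minor seventh → Eb3 (10 semitones).
A major seventh up from Eb3 is D4.

D 4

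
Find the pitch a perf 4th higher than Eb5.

Four letter names up from E: A.
Moving 5 semitones up from Eb5 (the size of a perfect fourth) reaches Ab5.

Ab5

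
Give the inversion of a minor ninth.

First reduce the compound minor ninth to its simple form, a minor second.
Inverted interval numbers add to nine, so a second pairs with a seventh (2 + 7 = 9).
And minor becomes major under inversion, so we get a major seventh.

major 7th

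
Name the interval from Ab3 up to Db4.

P4

A to D spans four letter names (A-B-C-D) — that makes it a fourth of some quality.
Counting semitones, Ab3→Db4 is 5, which is the perfect fourth.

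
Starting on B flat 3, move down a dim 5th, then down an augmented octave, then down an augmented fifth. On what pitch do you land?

Bb3 down a diminished fifth → E3 (6 semitones).
E3 down an augmented octave → Eb2 (13 semitones).
Eb2 down an augmented fifth → Abb1 (8 semitones).

A double-flat 1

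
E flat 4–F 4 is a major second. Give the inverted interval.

minor seventh

The rule of nine gives the new number: 9 − 2 = 7, so a second becomes a seventh.
And major becomes minor under inversion, so we get a minor seventh.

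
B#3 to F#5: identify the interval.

B to F spans five letter names (B-C-D-E-F), plus an octave, so the interval is some kind of twelfth.
The perfect twelfth is 19 semitones; here we have 18, one semitone narrower: diminished.
(Equivalently, a compound diminished fifth: a diminished fifth plus an octave.)

diminished twelfth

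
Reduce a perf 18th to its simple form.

Take out 2 octaves (14 from the number): 18 − 14 = 4.
So a perfect eighteenth is 2 octaves plus a perfect fourth. The quality is unchanged.

perfect fourth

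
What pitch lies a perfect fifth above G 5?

The fifth takes the letter from G up to D.
Moving 7 semitones up from G5 (the size of a perfect fifth) reaches D6.

D 6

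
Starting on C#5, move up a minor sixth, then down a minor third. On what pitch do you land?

F#5

C#5 up a minor sixth → A5 (8 semitones).
A5 down a minor third → F#5 (3 semitones).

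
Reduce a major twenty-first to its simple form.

M7

Subtracting seven from the interval number removes an octave: 21 − 14 = 7.
So a major twenty-first is 2 octaves plus a major seventh. The quality is unchanged.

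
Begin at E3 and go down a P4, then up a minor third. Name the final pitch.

D3

Down a perfect fourth from E3: B2 (5 semitones down).
A minor third up from B2 is D3.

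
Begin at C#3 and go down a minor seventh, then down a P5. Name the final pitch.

G#1

C#3 down a minor seventh → D#2 (10 semitones).
A perfect fifth down from D#2 is G#1.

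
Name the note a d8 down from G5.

An octave keeps the letter name G, an octave down from G.
A diminished octave is 11 semitones; 11 semitones down from G5 gives G#4.

G#4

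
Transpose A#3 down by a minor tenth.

F##2

Three letters down from A (plus an octave) reaches F.
A minor tenth spans 15 semitones, so from A#3 the target pitch is F##2.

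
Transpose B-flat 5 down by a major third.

Three letter names down from B: G.
Moving 4 semitones down from Bb5 (the size of a major third) reaches Gb5.

G-flat 5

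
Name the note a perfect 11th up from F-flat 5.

B-double-flat 6

Counting four letter names plus an octave up from F lands on B.
Moving 17 semitones up from Fb5 (the size of a perfect eleventh) reaches Bbb6.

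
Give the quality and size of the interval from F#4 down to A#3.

Descending from F#4 to A#3 is the same interval as ascending A#3 to F#4.
A to F spans six letter names (A-B-C-D-E-F), so the interval is some kind of sixth.
A major sixth would be 9 semitones, but A#3 to F#4 is 8 — one semitone narrower, making it a minor sixth.

minor sixth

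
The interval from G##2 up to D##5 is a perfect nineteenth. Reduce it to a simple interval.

perfect 5th

Take out 2 octaves (14 from the number): 19 − 14 = 5.
Quality carries through unchanged, so the simple form is a perfect fifth.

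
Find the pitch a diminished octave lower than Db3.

The letter stays D (same as the start), shifted an octave down.
Moving 11 semitones down from Db3 (the size of a diminished octave) reaches D2.

D2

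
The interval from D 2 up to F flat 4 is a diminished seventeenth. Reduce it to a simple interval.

d3

Each octave removed subtracts seven from the number: 17 − 14 = 3.
Quality carries through unchanged, so the simple form is a diminished third.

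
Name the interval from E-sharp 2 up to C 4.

E to C spans six letter names (E-F-G-A-B-C), plus an octave: a thirteenth.
E#2 to C4 spans 19 semitones — two semitones narrower than the major thirteenth (21) — giving a diminished thirteenth.
(Equivalently, a compound diminished sixth: a diminished sixth plus an octave.)

d13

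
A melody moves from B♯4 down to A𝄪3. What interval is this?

minor ninth

Descending from B#4 to A##3 is the same interval as ascending A##3 to B#4.
A to B spans two letter names (A-B), plus an octave: a ninth.
A major ninth would be 14 semitones, but A##3 to B#4 is 13 — one semitone narrower, making it a minor ninth.
(Equivalently, a compound minor second: a minor second plus an octave.)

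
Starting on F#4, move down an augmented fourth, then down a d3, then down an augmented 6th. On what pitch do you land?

C3

Down an augmented fourth from F#4: C4 (6 semitones down).
C4 down a diminished third → A#3 (2 semitones).
An augmented sixth down from A#3 is C3.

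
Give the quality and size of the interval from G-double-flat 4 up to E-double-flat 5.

G to E spans six letter names (G-A-B-C-D-E): a sixth.
Gbb4 to Ebb5 is 9 semitones, matching the major sixth exactly, so the quality is major.

major 6th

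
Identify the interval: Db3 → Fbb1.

augmented 13th

Descending from Db3 to Fbb1 is the same interval as ascending Fbb1 to Db3.
F to D spans six letter names (F-G-A-B-C-D), plus an octave: a thirteenth.
Fbb1 to Db3 spans 22 semitones — one semitone wider than the major thirteenth (21) — giving an augmented thirteenth.
(Equivalently, a compound augmented sixth: an augmented sixth plus an octave.)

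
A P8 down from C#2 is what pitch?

C#1

For an octave the letter name doesn't change: still C, an octave down.
A perfect octave spans 12 semitones, so from C#2 the target pitch is C#1.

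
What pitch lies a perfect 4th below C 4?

G 3

Counting four letter names down from C lands on G.
Moving 5 semitones down from C4 (the size of a perfect fourth) reaches G3.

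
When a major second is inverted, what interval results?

Inverted interval numbers add to nine, so a second pairs with a seventh (2 + 7 = 9).
Quality inverts too: major becomes minor. That makes the inversion a minor seventh.

m7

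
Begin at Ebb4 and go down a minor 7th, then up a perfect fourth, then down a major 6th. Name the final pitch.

Down a minor seventh from Ebb4: Fb3 (10 semitones down).
A perfect fourth up from Fb3 is Bbb3.
Bbb3 down a major sixth → Dbb3 (9 semitones).

Dbb3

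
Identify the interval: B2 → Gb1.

Descending from B2 to Gb1 is the same interval as ascending Gb1 to B2.
G to B spans three letter names (G-A-B), plus an octave — that makes it a tenth of some quality.
The major tenth is 16 semitones; here we have 17, one semitone wider: augmented.
(Equivalently, a compound augmented third: an augmented third plus an octave.)

augmented tenth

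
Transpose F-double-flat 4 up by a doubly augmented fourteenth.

Seven letters up from F (plus an octave) reaches E.
Moving 25 semitones up from Fbb4 (the size of a doubly augmented fourteenth) reaches E6.

E 6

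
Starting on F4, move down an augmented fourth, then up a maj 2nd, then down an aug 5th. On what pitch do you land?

Gbb3

F4 down an augmented fourth → Cb4 (6 semitones).
A major second up from Cb4 is Db4.
An augmented fifth down from Db4 is Gbb3.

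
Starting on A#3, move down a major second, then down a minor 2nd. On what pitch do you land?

Down a major second from A#3: G#3 (2 semitones down).
Down a minor second from G#3: F##3 (1 semitone down).

F##3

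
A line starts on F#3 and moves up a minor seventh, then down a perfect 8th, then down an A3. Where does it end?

F#3 up a minor seventh → E4 (10 semitones).
Down a perfect octave from E4: E3 (12 semitones down).
An augmented third down from E3 is Cb3.

Cb3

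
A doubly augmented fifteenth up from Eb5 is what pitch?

The letter stays E (same as the start), shifted two octaves up.
A doubly augmented fifteenth is 26 semitones; 26 semitones up from Eb5 gives E#7.

E#7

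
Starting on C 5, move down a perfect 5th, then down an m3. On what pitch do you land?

C5 down a perfect fifth → F4 (7 semitones).
F4 down a minor third → D4 (3 semitones).

D 4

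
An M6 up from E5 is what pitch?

C#6

Six letter names up from E: C.
A major sixth spans 9 semitones, so from E5 the target pitch is C#6.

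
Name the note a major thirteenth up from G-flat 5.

The thirteenth's letter: G up six letter names plus an octave → E.
A major thirteenth spans 21 semitones, so from Gb5 the target pitch is Eb7.

E-flat 7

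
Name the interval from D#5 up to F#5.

m3

D to F spans three letter names (D-E-F) — that makes it a third of some quality.
D#5 to F#5 is 3 semitones, a half step short of the major third (4), so this is minor.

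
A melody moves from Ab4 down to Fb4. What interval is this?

Descending from Ab4 to Fb4 is the same interval as ascending Fb4 to Ab4.
F to A spans three letter names (F-G-A) — that makes it a third of some quality.
Fb4 to Ab4 is 4 semitones, matching the major third exactly, so the quality is major.

major 3rd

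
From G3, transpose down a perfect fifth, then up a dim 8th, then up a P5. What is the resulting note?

A perfect fifth down from G3 is C3.
Up a diminished octave from C3: Cb4 (11 semitones up).
Up a perfect fifth from Cb4: Gb4 (7 semitones up).

Gb4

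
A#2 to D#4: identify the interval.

perfect 11th

A to D spans four letter names (A-B-C-D), plus an octave, so the interval is some kind of eleventh.
A#2 to D#4 is 17 semitones, matching the perfect eleventh exactly, so the quality is perfect.
(Equivalently, a compound perfect fourth: a perfect fourth plus an octave.)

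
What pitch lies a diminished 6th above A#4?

F5

The sixth takes the letter from A up to F.
Moving 7 semitones up from A#4 (the size of a diminished sixth) reaches F5.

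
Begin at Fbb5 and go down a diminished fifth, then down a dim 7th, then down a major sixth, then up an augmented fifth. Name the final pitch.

B3

Down a diminished fifth from Fbb5: Bbb4 (6 semitones down).
A diminished seventh down from Bbb4 is C4.
C4 down a major sixth → Eb3 (9 semitones).
Up an augmented fifth from Eb3: B3 (8 semitones up).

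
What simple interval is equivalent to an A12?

A5

Each octave removed subtracts seven from the number: 12 − 7 = 5.
Quality carries through unchanged, so the simple form is an augmented fifth.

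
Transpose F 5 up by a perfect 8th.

F 6

An octave keeps the letter name F, an octave up from F.
A perfect octave spans 12 semitones, so from F5 the target pitch is F6.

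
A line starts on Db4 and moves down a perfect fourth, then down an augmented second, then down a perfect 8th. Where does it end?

Gbb2

Down a perfect fourth from Db4: Ab3 (5 semitones down).
An augmented second down from Ab3 is Gbb3.
Gbb3 down a perfect octave → Gbb2 (12 semitones).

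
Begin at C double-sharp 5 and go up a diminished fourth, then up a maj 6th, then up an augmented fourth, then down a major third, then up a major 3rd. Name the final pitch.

G double-sharp 6

C##5 up a diminished fourth → F#5 (4 semitones).
Up a major sixth from F#5: D#6 (9 semitones up).
D#6 up an augmented fourth → G##6 (6 semitones).
A major third down from G##6 is E#6.
A major third up from E#6 is G##6.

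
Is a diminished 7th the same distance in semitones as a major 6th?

A diminished seventh spans 9 semitones, and a major sixth also spans 9 semitones — they're enharmonic.

Yes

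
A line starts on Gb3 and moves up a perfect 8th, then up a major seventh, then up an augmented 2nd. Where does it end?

G#5

A perfect octave up from Gb3 is Gb4.
Up a major seventh from Gb4: F5 (11 semitones up).
F5 up an augmented second → G#5 (3 semitones).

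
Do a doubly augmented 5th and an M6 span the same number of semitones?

A doubly augmented fifth = 9 semitones = a major sixth; enharmonically equal.

Yes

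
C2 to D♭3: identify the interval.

C to D spans two letter names (C-D), plus an octave, so the interval is some kind of ninth.
C2 to Db3 is 13 semitones, a half step short of the major ninth (14), so this is minor.
(Equivalently, a compound minor second: a minor second plus an octave.)

m9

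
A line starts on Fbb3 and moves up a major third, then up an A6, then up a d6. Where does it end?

Fbb3 up a major third → Abb3 (4 semitones).
Abb3 up an augmented sixth → F4 (10 semitones).
A diminished sixth up from F4 is Dbb5.

Dbb5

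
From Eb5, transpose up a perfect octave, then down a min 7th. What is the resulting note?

F5

Eb5 up a perfect octave → Eb6 (12 semitones).
Eb6 down a minor seventh → F5 (10 semitones).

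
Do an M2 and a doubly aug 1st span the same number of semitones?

Yes

Both span 2 semitones: a major second and a doubly augmented unison are the same chromatic distance.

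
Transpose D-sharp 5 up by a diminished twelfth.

Five letters up from D (plus an octave) reaches A.
Moving 18 semitones up from D#5 (the size of a diminished twelfth) reaches A6.

A 6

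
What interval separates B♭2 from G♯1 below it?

diminished 10th

Descending from Bb2 to G#1 is the same interval as ascending G#1 to Bb2.
G to B spans three letter names (G-A-B), plus an octave, so the interval is some kind of tenth.
G#1 to Bb2 spans 14 semitones — two semitones narrower than the major tenth (16) — giving a diminished tenth.
(Equivalently, a compound diminished third: a diminished third plus an octave.)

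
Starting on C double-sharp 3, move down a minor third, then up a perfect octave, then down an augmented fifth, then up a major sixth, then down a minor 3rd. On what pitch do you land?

Down a minor third from C##3: A##2 (3 semitones down).
A##2 up a perfect octave → A##3 (12 semitones).
Down an augmented fifth from A##3: D#3 (8 semitones down).
Up a major sixth from D#3: B#3 (9 semitones up).
A minor third down from B#3 is G##3.

G double-sharp 3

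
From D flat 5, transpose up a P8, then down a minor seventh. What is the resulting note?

A perfect octave up from Db5 is Db6.
Db6 down a minor seventh → Eb5 (10 semitones).

E flat 5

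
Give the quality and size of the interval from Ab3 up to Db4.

perfect fourth

A to D spans four letter names (A-B-C-D): a fourth.
Ab3 to Db4 is 5 semitones, matching the perfect fourth exactly, so the quality is perfect.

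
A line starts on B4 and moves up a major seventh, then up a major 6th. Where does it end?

B4 up a major seventh → A#5 (11 semitones).
Up a major sixth from A#5: F##6 (9 semitones up).

F##6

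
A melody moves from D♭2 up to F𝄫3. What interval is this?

D to F spans three letter names (D-E-F), plus an octave: a tenth.
A major tenth would be 16 semitones; Db2 to Fbb3 is 14, two semitones narrower, so the interval is diminished.
(Equivalently, a compound diminished third: a diminished third plus an octave.)

diminished tenth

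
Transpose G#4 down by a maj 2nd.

F#4

Counting two letter names down from G lands on F.
A major second spans 2 semitones, so from G#4 the target pitch is F#4.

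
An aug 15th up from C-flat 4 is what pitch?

A fifteenth keeps the letter name C, two octaves up from C.
Moving 25 semitones up from Cb4 (the size of an augmented fifteenth) reaches C6.

C 6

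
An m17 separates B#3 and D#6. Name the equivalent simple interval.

minor third

Subtracting seven from the interval number removes an octave: 17 − 14 = 3.
Quality carries through unchanged, so the simple form is a minor third.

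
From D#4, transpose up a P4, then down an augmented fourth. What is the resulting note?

D4

D#4 up a perfect fourth → G#4 (5 semitones).
Down an augmented fourth from G#4: D4 (6 semitones down).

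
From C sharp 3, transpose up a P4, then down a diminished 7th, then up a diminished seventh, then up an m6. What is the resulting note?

A perfect fourth up from C#3 is F#3.
A diminished seventh down from F#3 is G##2.
A diminished seventh up from G##2 is F#3.
Up a minor sixth from F#3: D4 (8 semitones up).

D 4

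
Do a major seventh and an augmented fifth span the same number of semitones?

No

A major seventh spans 11 semitones; an augmented fifth spans 8 semitones. They differ by 3.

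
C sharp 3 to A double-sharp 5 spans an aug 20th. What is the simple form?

augmented 6th

Take out 2 octaves (14 from the number): 20 − 14 = 6.
Quality carries through unchanged, so the simple form is an augmented sixth.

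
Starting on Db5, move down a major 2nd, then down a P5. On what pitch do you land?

Fb4

Down a major second from Db5: Cb5 (2 semitones down).
Cb5 down a perfect fifth → Fb4 (7 semitones).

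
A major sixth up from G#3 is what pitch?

E#4

Six letter names up from G: E.
A major sixth spans 9 semitones, so from G#3 the target pitch is E#4.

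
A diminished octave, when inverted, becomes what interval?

Inverted interval numbers add to nine, so an octave pairs with a unison (8 + 1 = 9).
Quality inverts too: diminished becomes augmented. That makes the inversion an augmented unison.

A1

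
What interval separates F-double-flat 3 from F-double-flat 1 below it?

perfect fifteenth

Descending from Fbb3 to Fbb1 is the same interval as ascending Fbb1 to Fbb3.
F to F is the same letter name, plus 2 octaves, so the interval is some kind of fifteenth.
The perfect fifteenth spans 24 semitones, and Fbb1 to Fbb3 is exactly 24 semitones — so this is a perfect fifteenth.
(Equivalently, a compound perfect octave: a perfect octave plus an octave.)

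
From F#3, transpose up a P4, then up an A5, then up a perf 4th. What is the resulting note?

B#4

F#3 up a perfect fourth → B3 (5 semitones).
Up an augmented fifth from B3: F##4 (8 semitones up).
A perfect fourth up from F##4 is B#4.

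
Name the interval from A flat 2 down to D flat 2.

perfect fifth

Descending from Ab2 to Db2 is the same interval as ascending Db2 to Ab2.
D to A spans five letter names (D-E-F-G-A) — that makes it a fifth of some quality.
The perfect fifth spans 7 semitones, and Db2 to Ab2 is exactly 7 semitones — so this is a perfect fifth.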